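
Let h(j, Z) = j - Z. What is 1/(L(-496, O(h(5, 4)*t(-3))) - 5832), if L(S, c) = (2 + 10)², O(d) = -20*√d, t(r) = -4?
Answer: -1/5688 ≈ -0.00017581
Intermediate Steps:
L(S, c) = 144 (L(S, c) = 12² = 144)
1/(L(-496, O(h(5, 4)*t(-3))) - 5832) = 1/(144 - 5832) = 1/(-5688) = -1/5688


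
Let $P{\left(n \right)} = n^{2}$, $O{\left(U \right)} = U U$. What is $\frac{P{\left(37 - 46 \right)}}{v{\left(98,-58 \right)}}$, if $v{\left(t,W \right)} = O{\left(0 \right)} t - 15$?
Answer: $- \frac{27}{5} \approx -5.4$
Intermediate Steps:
$O{\left(U \right)} = U^{2}$
$v{\left(t,W \right)} = -15$ ($v{\left(t,W \right)} = 0^{2} t - 15 = 0 t - 15 = 0 - 15 = -15$)
$\frac{P{\left(37 - 46 \right)}}{v{\left(98,-58 \right)}} = \frac{\left(37 - 46\right)^{2}}{-15} = \left(37 - 46\right)^{2} \left(- \frac{1}{15}\right) = \left(-9\right)^{2} \left(- \frac{1}{15}\right) = 81 \left(- \frac{1}{15}\right) = - \frac{27}{5}$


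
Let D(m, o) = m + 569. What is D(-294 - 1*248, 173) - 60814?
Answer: -60787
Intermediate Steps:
D(m, o) = 569 + m
D(-294 - 1*248, 173) - 60814 = (569 + (-294 - 1*248)) - 60814 = (569 + (-294 - 248)) - 60814 = (569 - 542) - 60814 = 27 - 60814 = -60787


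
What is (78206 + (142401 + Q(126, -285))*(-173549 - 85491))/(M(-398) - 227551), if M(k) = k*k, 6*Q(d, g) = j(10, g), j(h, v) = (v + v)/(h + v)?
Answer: 135254409842/253539 ≈ 5.3347e+5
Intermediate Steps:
j(h, v) = 2*v/(h + v) (j(h, v) = (2*v)/(h + v) = 2*v/(h + v))
Q(d, g) = g/(3*(10 + g)) (Q(d, g) = (2*g/(10 + g))/6 = g/(3*(10 + g)))
M(k) = k**2
(78206 + (142401 + Q(126, -285))*(-173549 - 85491))/(M(-398) - 227551) = (78206 + (142401 + (1/3)*(-285)/(10 - 285))*(-173549 - 85491))/((-398)**2 - 227551) = (78206 + (142401 + (1/3)*(-285)/(-275))*(-259040))/(158404 - 227551) = (78206 + (142401 + (1/3)*(-285)*(-1/275))*(-259040))/(-69147) = (78206 + (142401 + 19/55)*(-259040))*(-1/69147) = (78206 + (7832074/55)*(-259040))*(-1/69147) = (78206 - 405764089792/11)*(-1/69147) = -405763229526/11*(-1/69147) = 135254409842/253539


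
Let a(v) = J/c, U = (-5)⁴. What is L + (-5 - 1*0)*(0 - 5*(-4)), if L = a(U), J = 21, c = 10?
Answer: -979/10 ≈ -97.900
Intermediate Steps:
U = 625
a(v) = 21/10
L = 21/10 ≈ 2.1000
L + (-5 - 1*0)*(0 - 5*(-4)) = 21/10 + (-5 - 1*0)*(0 - 5*(-4)) = 21/10 + (-5 + 0)*(0 + 20) = 21/10 - 5*20 = 21/10 - 100 = -979/10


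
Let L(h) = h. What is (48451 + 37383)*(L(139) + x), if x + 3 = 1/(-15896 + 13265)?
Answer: 30712692710/2631 ≈ 1.1673e+7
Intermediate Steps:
x = -7894/2631 (x = -3 + 1/(-15896 + 13265) = -3 + 1/(-2631) = -3 - 1/2631 = -7894/2631 ≈ -3.0004)
(48451 + 37383)*(L(139) + x) = (48451 + 37383)*(139 - 7894/2631) = 85834*(357815/2631) = 30712692710/2631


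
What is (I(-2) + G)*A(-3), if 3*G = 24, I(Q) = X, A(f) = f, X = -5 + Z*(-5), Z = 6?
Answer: 81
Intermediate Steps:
X = -35 (X = -5 + 6*(-5) = -5 - 30 = -35)
I(Q) = -35
G = 8 (G = (1/3)*24 = 8)
(I(-2) + G)*A(-3) = (-35 + 8)*(-3) = -27*(-3) = 81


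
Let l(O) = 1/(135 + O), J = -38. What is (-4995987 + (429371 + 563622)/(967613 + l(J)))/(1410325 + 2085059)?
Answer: -468915559671673/328071366339408 ≈ -1.4293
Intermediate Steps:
(-4995987 + (429371 + 563622)/(967613 + l(J)))/(1410325 + 2085059) = (-4995987 + (429371 + 563622)/(967613 + 1/(135 - 38)))/(1410325 + 2085059) = (-4995987 + 992993/(967613 + 1/97))/3495384 = (-4995987 + 992993/(967613 + 1/97))*(1/3495384) = (-4995987 + 992993/(93858462/97))*(1/3495384) = (-4995987 + 992993*(97/93858462))*(1/3495384) = (-4995987 + 96320321/93858462)*(1/3495384) = -468915559671673/93858462*1/3495384 = -468915559671673/328071366339408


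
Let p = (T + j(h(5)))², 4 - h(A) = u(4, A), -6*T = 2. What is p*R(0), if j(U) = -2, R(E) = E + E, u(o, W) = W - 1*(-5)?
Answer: 0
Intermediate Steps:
T = -⅓ (T = -⅙*2 = -⅓ ≈ -0.33333)
u(o, W) = 5 + W (u(o, W) = W + 5 = 5 + W)
R(E) = 2*E
h(A) = -1 - A (h(A) = 4 - (5 + A) = 4 + (-5 - A) = -1 - A)
p = 49/9 (p = (-⅓ - 2)² = (-7/3)² = 49/9 ≈ 5.4444)
p*R(0) = 49*(2*0)/9 = (49/9)*0 = 0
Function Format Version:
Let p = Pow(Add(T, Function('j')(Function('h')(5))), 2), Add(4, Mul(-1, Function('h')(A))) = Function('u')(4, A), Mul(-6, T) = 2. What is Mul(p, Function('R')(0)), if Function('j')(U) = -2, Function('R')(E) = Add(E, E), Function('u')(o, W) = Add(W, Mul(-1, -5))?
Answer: 0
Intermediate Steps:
T = Rational(-1, 3) (T = Mul(Rational(-1, 6), 2) = Rational(-1, 3) ≈ -0.33333)
Function('u')(o, W) = Add(5, W) (Function('u')(o, W) = Add(W, 5) = Add(5, W))
Function('R')(E) = Mul(2, E)
Function('h')(A) = Add(-1, Mul(-1, A)) (Function('h')(A) = Add(4, Mul(-1, Add(5, A))) = Add(4, Add(-5, Mul(-1, A))) = Add(-1, Mul(-1, A)))
p = Rational(49, 9) (p = Pow(Add(Rational(-1, 3), -2), 2) = Pow(Rational(-7, 3), 2) = Rational(49, 9) ≈ 5.4444)
Mul(p, Function('R')(0)) = Mul(Rational(49, 9), Mul(2, 0)) = Mul(Rational(49, 9), 0) = 0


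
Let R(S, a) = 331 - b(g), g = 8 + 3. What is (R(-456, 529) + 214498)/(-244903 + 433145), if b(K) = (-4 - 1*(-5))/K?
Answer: 1181559/1035331 ≈ 1.1412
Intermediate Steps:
g = 11
b(K) = 1/K (b(K) = (-4 + 5)/K = 1/K)
R(S, a) = 3640/11 (R(S, a) = 331 - 1/11 = 3640/11)
(R(-456, 529) + 214498)/(-244903 + 433145) = (3640/11 + 214498)/(-244903 + 433145) = (2363118/11)/188242 = (2363118/11)*(1/188242) = 1181559/1035331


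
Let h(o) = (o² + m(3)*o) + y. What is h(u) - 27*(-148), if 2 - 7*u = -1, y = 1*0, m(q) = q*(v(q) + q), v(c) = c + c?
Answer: 196380/49 ≈ 4007.8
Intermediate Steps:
v(c) = 2*c
m(q) = 3*q² (m(q) = q*(2*q + q) = q*(3*q) = 3*q²)
y = 0
u = 3/7 (u = 2/7 - ⅐*(-1) = 2/7 + ⅐ = 3/7 ≈ 0.42857)
h(o) = o² + 27*o (h(o) = (o² + (3*3²)*o) + 0 = (o² + (3*9)*o) + 0 = (o² + 27*o) + 0 = o² + 27*o)
h(u) - 27*(-148) = 3*(27 + 3/7)/7 - 27*(-148) = (3/7)*(192/7) + 3996 = 576/49 + 3996 = 196380/49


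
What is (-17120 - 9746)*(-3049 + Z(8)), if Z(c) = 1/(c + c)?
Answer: 655302039/8 ≈ 8.1913e+7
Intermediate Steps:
Z(c) = 1/(2*c)
(-17120 - 9746)*(-3049 + Z(8)) = (-17120 - 9746)*(-3049 + (1/2)/8) = -26866*(-3049 + (1/2)*(1/8)) = -26866*(-3049 + 1/16) = -26866*(-48783/16) = 655302039/8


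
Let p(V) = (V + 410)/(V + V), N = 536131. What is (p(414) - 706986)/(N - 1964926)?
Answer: 146345896/295760565 ≈ 0.49481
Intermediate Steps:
p(V) = (410 + V)/(2*V) (p(V) = (410 + V)/((2*V)) = (410 + V)*(1/(2*V)) = (410 + V)/(2*V))
(p(414) - 706986)/(N - 1964926) = ((1/2)*(410 + 414)/414 - 706986)/(536131 - 1964926) = ((1/2)*(1/414)*824 - 706986)/(-1428795) = (206/207 - 706986)*(-1/1428795) = -146345896/207*(-1/1428795) = 146345896/295760565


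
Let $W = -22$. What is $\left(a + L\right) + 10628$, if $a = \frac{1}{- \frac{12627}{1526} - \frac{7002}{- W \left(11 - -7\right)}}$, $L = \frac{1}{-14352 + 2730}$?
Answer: $\frac{13454339885767}{1265937972} \approx 10628.0$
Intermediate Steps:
$L = - \frac{1}{11622}$ ($L = \frac{1}{-11622} = - \frac{1}{11622} \approx -8.6044 \cdot 10^{-5}$)
$a = - \frac{8393}{217852}$ ($a = \frac{1}{- \frac{12627}{1526} - \frac{7002}{\left(-1\right) \left(-22\right) \left(11 - -7\right)}} = \frac{1}{\left(-12627\right) \frac{1}{1526} - \frac{7002}{22 \left(11 + 7\right)}} = \frac{1}{- \frac{12627}{1526} - \frac{7002}{22 \cdot 18}} = \frac{1}{- \frac{12627}{1526} - \frac{7002}{396}} = \frac{1}{- \frac{12627}{1526} - \frac{389}{22}} = \frac{1}{- \frac{217852}{8393}} = - \frac{8393}{217852} \approx -0.038526$)
$\left(a + L\right) + 10628 = \left(- \frac{8393}{217852} - \frac{1}{11622}\right) + 10628 = - \frac{48880649}{1265937972} + 10628 = \frac{13454339885767}{1265937972}$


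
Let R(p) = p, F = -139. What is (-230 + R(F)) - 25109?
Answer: -25478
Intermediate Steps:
(-230 + R(F)) - 25109 = (-230 - 139) - 25109 = -369 - 25109 = -25478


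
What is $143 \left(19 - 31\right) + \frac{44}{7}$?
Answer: $- \frac{11968}{7} \approx -1709.7$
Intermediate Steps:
$143 \left(19 - 31\right) + \frac{44}{7} = 143 \left(-12\right) + 44 \cdot \frac{1}{7} = -1716 + \frac{44}{7} = - \frac{11968}{7}$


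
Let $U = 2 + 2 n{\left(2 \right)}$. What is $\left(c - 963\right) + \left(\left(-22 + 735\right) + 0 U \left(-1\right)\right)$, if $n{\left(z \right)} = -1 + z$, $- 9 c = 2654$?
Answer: $- \frac{4904}{9} \approx -544.89$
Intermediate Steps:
$c = - \frac{2654}{9}$ ($c = \left(- \frac{1}{9}\right) 2654 = - \frac{2654}{9} \approx -294.89$)
$U = 4$ ($U = 2 + 2 \left(-1 + 2\right) = 2 + 2 \cdot 1 = 2 + 2 = 4$)
$\left(c - 963\right) + \left(\left(-22 + 735\right) + 0 U \left(-1\right)\right) = \left(- \frac{2654}{9} - 963\right) + \left(\left(-22 + 735\right) + 0 \cdot 4 \left(-1\right)\right) = - \frac{11321}{9} + \left(713 + 0 \left(-1\right)\right) = - \frac{11321}{9} + \left(713 + 0\right) = - \frac{11321}{9} + 713 = - \frac{4904}{9}$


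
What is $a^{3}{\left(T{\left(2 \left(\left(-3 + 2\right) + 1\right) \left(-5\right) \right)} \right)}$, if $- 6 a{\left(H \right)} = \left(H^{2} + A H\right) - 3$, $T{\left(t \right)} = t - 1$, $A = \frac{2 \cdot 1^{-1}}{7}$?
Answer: $\frac{512}{9261} \approx 0.055286$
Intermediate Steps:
$A = \frac{2}{7}$ ($A = 2 \cdot 1 \cdot \frac{1}{7} = 2 \cdot \frac{1}{7} = \frac{2}{7} \approx 0.28571$)
$T{\left(t \right)} = -1 + t$ ($T{\left(t \right)} = t - 1 = -1 + t$)
$a{\left(H \right)} = \frac{1}{2} - \frac{H^{2}}{6} - \frac{H}{21}$ ($a{\left(H \right)} = - \frac{\left(H^{2} + \frac{2 H}{7}\right) - 3}{6} = - \frac{-3 + H^{2} + \frac{2 H}{7}}{6} = \frac{1}{2} - \frac{H^{2}}{6} - \frac{H}{21}$)
$a^{3}{\left(T{\left(2 \left(\left(-3 + 2\right) + 1\right) \left(-5\right) \right)} \right)} = \left(\frac{1}{2} - \frac{\left(-1 + 2 \left(\left(-3 + 2\right) + 1\right) \left(-5\right)\right)^{2}}{6} - \frac{-1 + 2 \left(\left(-3 + 2\right) + 1\right) \left(-5\right)}{21}\right)^{3} = \left(\frac{1}{2} - \frac{\left(-1 + 2 \left(-1 + 1\right) \left(-5\right)\right)^{2}}{6} - \frac{-1 + 2 \left(-1 + 1\right) \left(-5\right)}{21}\right)^{3} = \left(\frac{1}{2} - \frac{\left(-1 + 2 \cdot 0 \left(-5\right)\right)^{2}}{6} - \frac{-1 + 2 \cdot 0 \left(-5\right)}{21}\right)^{3} = \left(\frac{1}{2} - \frac{\left(-1 + 0 \left(-5\right)\right)^{2}}{6} - \frac{-1 + 0 \left(-5\right)}{21}\right)^{3} = \left(\frac{1}{2} - \frac{\left(-1 + 0\right)^{2}}{6} - \frac{-1 + 0}{21}\right)^{3} = \left(\frac{1}{2} - \frac{\left(-1\right)^{2}}{6} - - \frac{1}{21}\right)^{3} = \left(\frac{1}{2} - \frac{1}{6} + \frac{1}{21}\right)^{3} = \left(\frac{8}{21}\right)^{3} = \frac{512}{9261}$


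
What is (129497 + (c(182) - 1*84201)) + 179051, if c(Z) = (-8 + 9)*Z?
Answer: 224529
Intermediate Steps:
c(Z) = Z (c(Z) = 1*Z = Z)
(129497 + (c(182) - 1*84201)) + 179051 = (129497 + (182 - 1*84201)) + 179051 = (129497 + (182 - 84201)) + 179051 = (129497 - 84019) + 179051 = 45478 + 179051 = 224529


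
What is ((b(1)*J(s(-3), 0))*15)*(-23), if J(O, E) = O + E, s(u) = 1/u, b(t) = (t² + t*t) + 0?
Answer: 230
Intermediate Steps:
b(t) = 2*t² (b(t) = (t² + t²) + 0 = 2*t² + 0 = 2*t²)
J(O, E) = E + O
((b(1)*J(s(-3), 0))*15)*(-23) = (((2*1²)*(0 + 1/(-3)))*15)*(-23) = (((2*1)*(0 - ⅓))*15)*(-23) = ((2*(-⅓))*15)*(-23) = -⅔*15*(-23) = -10*(-23) = 230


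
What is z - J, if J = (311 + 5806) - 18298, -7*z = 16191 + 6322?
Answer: 62754/7 ≈ 8964.9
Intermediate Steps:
z = -22513/7 (z = -(16191 + 6322)/7 = -⅐*22513 = -22513/7 ≈ -3216.1)
J = -12181 (J = 6117 - 18298 = -12181)
z - J = -22513/7 - 1*(-12181) = -22513/7 + 12181 = 62754/7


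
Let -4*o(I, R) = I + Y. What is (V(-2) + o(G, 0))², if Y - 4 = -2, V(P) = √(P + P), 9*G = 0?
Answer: (1 - 4*I)²/4 ≈ -3.75 - 2.0*I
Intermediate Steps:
G = 0 (G = (⅑)*0 = 0)
V(P) = √2*√P (V(P) = √(2*P) = √2*√P)
Y = 2 (Y = 4 - 2 = 2)
o(I, R) = -½ - I/4 (o(I, R) = -(I + 2)/4 = -(2 + I)/4 = -½ - I/4)
(V(-2) + o(G, 0))² = (√2*√(-2) + (-½ - ¼*0))² = (√2*(I*√2) + (-½ + 0))² = (2*I - ½)² = (-½ + 2*I)²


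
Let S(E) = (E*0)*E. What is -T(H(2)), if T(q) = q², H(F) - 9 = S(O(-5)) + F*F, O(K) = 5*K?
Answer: -169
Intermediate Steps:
S(E) = 0 (S(E) = 0*E = 0)
H(F) = 9 + F² (H(F) = 9 + (0 + F*F) = 9 + (0 + F²) = 9 + F²)
-T(H(2)) = -(9 + 2²)² = -(9 + 4)² = -1*13² = -1*169 = -169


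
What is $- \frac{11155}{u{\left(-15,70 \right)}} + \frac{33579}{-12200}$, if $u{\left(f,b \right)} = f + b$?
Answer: $- \frac{27587569}{134200} \approx -205.57$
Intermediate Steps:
$u{\left(f,b \right)} = b + f$
$- \frac{11155}{u{\left(-15,70 \right)}} + \frac{33579}{-12200} = - \frac{11155}{70 - 15} + \frac{33579}{-12200} = - \frac{11155}{55} + 33579 \left(- \frac{1}{12200}\right) = \left(-11155\right) \frac{1}{55} - \frac{33579}{12200} = - \frac{2231}{11} - \frac{33579}{12200} = - \frac{27587569}{134200}$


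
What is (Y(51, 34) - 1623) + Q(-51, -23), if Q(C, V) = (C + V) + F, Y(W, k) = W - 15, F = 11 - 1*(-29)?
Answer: -1621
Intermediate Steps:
F = 40 (F = 11 + 29 = 40)
Y(W, k) = -15 + W
Q(C, V) = 40 + C + V (Q(C, V) = (C + V) + 40 = 40 + C + V)
(Y(51, 34) - 1623) + Q(-51, -23) = ((-15 + 51) - 1623) + (40 - 51 - 23) = (36 - 1623) - 34 = -1587 - 34 = -1621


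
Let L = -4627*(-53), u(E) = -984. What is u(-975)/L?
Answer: -984/245231 ≈ -0.0040125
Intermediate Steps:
L = 245231
u(-975)/L = -984/245231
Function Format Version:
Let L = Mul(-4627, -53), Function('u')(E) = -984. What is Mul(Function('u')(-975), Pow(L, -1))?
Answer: Rational(-984, 245231) ≈ -0.0040125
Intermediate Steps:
L = 245231
Mul(Function('u')(-975), Pow(L, -1)) = Mul(-984, Pow(245231, -1)) = Mul(-984, Rational(1, 245231)) = Rational(-984, 245231)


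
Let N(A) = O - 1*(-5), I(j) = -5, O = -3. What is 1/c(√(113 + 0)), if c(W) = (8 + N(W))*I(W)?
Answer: -1/50 ≈ -0.020000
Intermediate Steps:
N(A) = 2 (N(A) = -3 - 1*(-5) = -3 + 5 = 2)
c(W) = -50 (c(W) = (8 + 2)*(-5) = 10*(-5) = -50)
1/c(√(113 + 0)) = 1/(-50) = -1/50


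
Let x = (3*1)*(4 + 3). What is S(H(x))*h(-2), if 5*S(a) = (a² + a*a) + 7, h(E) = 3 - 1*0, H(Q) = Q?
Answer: 2667/5 ≈ 533.40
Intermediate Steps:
x = 21 (x = 3*7 = 21)
h(E) = 3 (h(E) = 3 + 0 = 3)
S(a) = 7/5 + 2*a²/5 (S(a) = ((a² + a*a) + 7)/5 = ((a² + a²) + 7)/5 = (2*a² + 7)/5 = (7 + 2*a²)/5 = 7/5 + 2*a²/5)
S(H(x))*h(-2) = (7/5 + (⅖)*21²)*3 = (7/5 + (⅖)*441)*3 = (7/5 + 882/5)*3 = (889/5)*3 = 2667/5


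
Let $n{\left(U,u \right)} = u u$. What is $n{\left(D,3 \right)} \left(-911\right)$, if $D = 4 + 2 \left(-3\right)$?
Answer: $-8199$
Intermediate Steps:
$D = -2$ ($D = 4 - 6 = -2$)
$n{\left(U,u \right)} = u^{2}$
$n{\left(D,3 \right)} \left(-911\right) = 3^{2} \left(-911\right) = 9 \left(-911\right) = -8199$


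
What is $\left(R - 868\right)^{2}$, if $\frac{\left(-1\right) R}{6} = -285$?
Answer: $708964$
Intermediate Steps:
$R = 1710$ ($R = \left(-6\right) \left(-285\right) = 1710$)
$\left(R - 868\right)^{2} = \left(1710 - 868\right)^{2} = 842^{2} = 708964$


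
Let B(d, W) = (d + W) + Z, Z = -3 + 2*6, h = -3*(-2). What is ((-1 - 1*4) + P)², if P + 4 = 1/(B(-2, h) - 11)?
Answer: 289/4 ≈ 72.250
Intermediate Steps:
h = 6
Z = 9 (Z = -3 + 12 = 9)
B(d, W) = 9 + W + d (B(d, W) = (d + W) + 9 = (W + d) + 9 = 9 + W + d)
P = -7/2 (P = -4 + 1/((9 + 6 - 2) - 11) = -4 + 1/(13 - 11) = -4 + 1/2 = -4 + ½ = -7/2 ≈ -3.5000)
((-1 - 1*4) + P)² = ((-1 - 1*4) - 7/2)² = ((-1 - 4) - 7/2)² = (-5 - 7/2)² = (-17/2)² = 289/4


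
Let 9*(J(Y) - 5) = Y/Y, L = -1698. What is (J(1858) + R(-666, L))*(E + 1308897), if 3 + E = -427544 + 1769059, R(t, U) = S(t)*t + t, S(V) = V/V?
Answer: -31651184278/9 ≈ -3.5168e+9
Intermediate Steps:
S(V) = 1
J(Y) = 46/9 (J(Y) = 5 + (Y/Y)/9 = 5 + (1/9)*1 = 5 + 1/9 = 46/9)
R(t, U) = 2*t (R(t, U) = 1*t + t = t + t = 2*t)
E = 1341512 (E = -3 + (-427544 + 1769059) = -3 + 1341515 = 1341512)
(J(1858) + R(-666, L))*(E + 1308897) = (46/9 + 2*(-666))*(1341512 + 1308897) = (46/9 - 1332)*2650409 = -11942/9*2650409 = -31651184278/9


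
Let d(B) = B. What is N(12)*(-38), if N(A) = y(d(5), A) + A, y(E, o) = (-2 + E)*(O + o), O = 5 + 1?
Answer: -2508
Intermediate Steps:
O = 6
y(E, o) = (-2 + E)*(6 + o)
N(A) = 18 + 4*A (N(A) = (-12 - 2*A + 6*5 + 5*A) + A = (-12 - 2*A + 30 + 5*A) + A = (18 + 3*A) + A = 18 + 4*A)
N(12)*(-38) = (18 + 4*12)*(-38) = (18 + 48)*(-38) = 66*(-38) = -2508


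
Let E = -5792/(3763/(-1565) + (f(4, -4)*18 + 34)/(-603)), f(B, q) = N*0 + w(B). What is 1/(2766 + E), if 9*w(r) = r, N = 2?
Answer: 778273/3974663598 ≈ 0.00019581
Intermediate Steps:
w(r) = r/9
f(B, q) = B/9 (f(B, q) = 2*0 + B/9 = 0 + B/9 = B/9)
E = 1821960480/778273 (E = -5792/(3763/(-1565) + (((⅑)*4)*18 + 34)/(-603)) = -5792/(3763*(-1/1565) + ((4/9)*18 + 34)*(-1/603)) = -5792/(-3763/1565 + (8 + 34)*(-1/603)) = -5792/(-3763/1565 + 42*(-1/603)) = -5792/(-3763/1565 - 14/201) = -5792/(-778273/314565) = -5792*(-314565/778273) = 1821960480/778273 ≈ 2341.0)
1/(2766 + E) = 1/(2766 + 1821960480/778273) = 1/(3974663598/778273) = 778273/3974663598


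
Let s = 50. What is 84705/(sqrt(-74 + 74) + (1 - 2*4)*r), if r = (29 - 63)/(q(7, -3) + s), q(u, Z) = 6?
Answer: 338820/17 ≈ 19931.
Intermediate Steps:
r = -17/28 (r = (29 - 63)/(6 + 50) = -34/56 = -34*1/56 = -17/28 ≈ -0.60714)
84705/(sqrt(-74 + 74) + (1 - 2*4)*r) = 84705/(sqrt(-74 + 74) + (1 - 2*4)*(-17/28)) = 84705/(sqrt(0) + (1 - 8)*(-17/28)) = 84705/(0 - 7*(-17/28)) = 84705/(0 + 17/4) = 84705/(17/4) = 84705*(4/17) = 338820/17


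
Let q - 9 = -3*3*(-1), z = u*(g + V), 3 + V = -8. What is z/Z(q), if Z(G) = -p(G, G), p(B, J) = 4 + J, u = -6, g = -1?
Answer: -36/11 ≈ -3.2727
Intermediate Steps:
V = -11 (V = -3 - 8 = -11)
z = 72 (z = -6*(-1 - 11) = -6*(-12) = 72)
q = 18 (q = 9 - 3*3*(-1) = 9 - 9*(-1) = 9 + 9 = 18)
Z(G) = -4 - G (Z(G) = -(4 + G) = -4 - G)
z/Z(q) = 72/(-4 - 1*18) = 72/(-4 - 18) = 72/(-22) = 72*(-1/22) = -36/11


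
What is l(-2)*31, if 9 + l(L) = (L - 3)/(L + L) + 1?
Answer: -837/4 ≈ -209.25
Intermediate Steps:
l(L) = -8 + (-3 + L)/(2*L) (l(L) = -9 + ((L - 3)/(L + L) + 1) = -9 + ((-3 + L)/((2*L)) + 1) = -9 + ((-3 + L)*(1/(2*L)) + 1) = -9 + ((-3 + L)/(2*L) + 1) = -9 + (1 + (-3 + L)/(2*L)) = -8 + (-3 + L)/(2*L))
l(-2)*31 = ((3/2)*(-1 - 5*(-2))/(-2))*31 = ((3/2)*(-1/2)*(-1 + 10))*31 = ((3/2)*(-1/2)*9)*31 = -27/4*31 = -837/4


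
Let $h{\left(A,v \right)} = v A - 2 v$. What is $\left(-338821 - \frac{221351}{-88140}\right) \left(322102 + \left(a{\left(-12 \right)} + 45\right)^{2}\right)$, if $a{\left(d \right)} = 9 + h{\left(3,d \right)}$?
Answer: $- \frac{371990763499349}{3390} \approx -1.0973 \cdot 10^{11}$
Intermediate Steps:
$h{\left(A,v \right)} = - 2 v + A v$ ($h{\left(A,v \right)} = A v - 2 v = - 2 v + A v$)
$a{\left(d \right)} = 9 + d$ ($a{\left(d \right)} = 9 + d \left(-2 + 3\right) = 9 + d 1 = 9 + d$)
$\left(-338821 - \frac{221351}{-88140}\right) \left(322102 + \left(a{\left(-12 \right)} + 45\right)^{2}\right) = \left(-338821 - \frac{221351}{-88140}\right) \left(322102 + \left(\left(9 - 12\right) + 45\right)^{2}\right) = \left(-338821 - - \frac{17027}{6780}\right) \left(322102 + \left(-3 + 45\right)^{2}\right) = \left(-338821 + \frac{17027}{6780}\right) \left(322102 + 42^{2}\right) = - \frac{2297189353 \left(322102 + 1764\right)}{6780} = \left(- \frac{2297189353}{6780}\right) 323866 = - \frac{371990763499349}{3390}$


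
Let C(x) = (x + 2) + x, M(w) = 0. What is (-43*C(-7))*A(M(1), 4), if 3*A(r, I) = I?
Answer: 688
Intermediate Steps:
C(x) = 2 + 2*x (C(x) = (2 + x) + x = 2 + 2*x)
A(r, I) = I/3
(-43*C(-7))*A(M(1), 4) = (-43*(2 + 2*(-7)))*((1/3)*4) = -43*(2 - 14)*(4/3) = -43*(-12)*(4/3) = 516*(4/3) = 688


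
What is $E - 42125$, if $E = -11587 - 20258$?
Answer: $-73970$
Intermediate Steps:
$E = -31845$
$E - 42125 = -31845 - 42125 = -73970$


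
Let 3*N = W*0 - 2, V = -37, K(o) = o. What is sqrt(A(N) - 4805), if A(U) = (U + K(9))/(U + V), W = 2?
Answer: I*sqrt(61357870)/113 ≈ 69.32*I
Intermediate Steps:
N = -2/3 (N = (2*0 - 2)/3 = (0 - 2)/3 = (1/3)*(-2) = -2/3 ≈ -0.66667)
A(U) = (9 + U)/(-37 + U) (A(U) = (U + 9)/(U - 37) = (9 + U)/(-37 + U))
sqrt(A(N) - 4805) = sqrt((9 - 2/3)/(-37 - 2/3) - 4805) = sqrt((25/3)/(-113/3) - 4805) = sqrt(-3/113*25/3 - 4805) = sqrt(-25/113 - 4805) = sqrt(-542990/113) = I*sqrt(61357870)/113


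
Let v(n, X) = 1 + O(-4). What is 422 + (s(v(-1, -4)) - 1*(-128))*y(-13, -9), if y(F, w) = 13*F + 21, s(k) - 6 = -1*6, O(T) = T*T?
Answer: -18522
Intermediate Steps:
O(T) = T²
v(n, X) = 17 (v(n, X) = 1 + (-4)² = 1 + 16 = 17)
s(k) = 0 (s(k) = 6 - 1*6 = 6 - 6 = 0)
y(F, w) = 21 + 13*F
422 + (s(v(-1, -4)) - 1*(-128))*y(-13, -9) = 422 + (0 - 1*(-128))*(21 + 13*(-13)) = 422 + (0 + 128)*(21 - 169) = 422 + 128*(-148) = 422 - 18944 = -18522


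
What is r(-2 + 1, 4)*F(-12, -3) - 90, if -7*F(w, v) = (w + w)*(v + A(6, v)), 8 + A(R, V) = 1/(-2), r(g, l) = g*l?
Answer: 474/7 ≈ 67.714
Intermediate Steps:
A(R, V) = -17/2 (A(R, V) = -8 + 1/(-2) = -8 - 1/2 = -17/2)
F(w, v) = -2*w*(-17/2 + v)/7 (F(w, v) = -(w + w)*(v - 17/2)/7 = -2*w*(-17/2 + v)/7)
r(-2 + 1, 4)*F(-12, -3) - 90 = ((-2 + 1)*4)*((1/7)*(-12)*(17 - 2*(-3))) - 90 = (-1*4)*((1/7)*(-12)*(17 + 6)) - 90 = -4*(-12)*23/7 - 90 = -4*(-276/7) - 90 = 1104/7 - 90 = 474/7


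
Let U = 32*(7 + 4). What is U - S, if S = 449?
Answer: -97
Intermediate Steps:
U = 352 (U = 32*11 = 352)
U - S = 352 - 1*449 = 352 - 449 = -97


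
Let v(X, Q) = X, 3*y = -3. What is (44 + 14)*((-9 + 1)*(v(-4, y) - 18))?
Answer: 10208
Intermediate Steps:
y = -1 (y = (⅓)*(-3) = -1)
(44 + 14)*((-9 + 1)*(v(-4, y) - 18)) = (44 + 14)*((-9 + 1)*(-4 - 18)) = 58*(-8*(-22)) = 58*176 = 10208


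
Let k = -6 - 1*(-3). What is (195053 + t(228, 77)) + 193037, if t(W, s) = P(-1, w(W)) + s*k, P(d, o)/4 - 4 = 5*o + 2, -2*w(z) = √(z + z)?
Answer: 387883 - 20*√114 ≈ 3.8767e+5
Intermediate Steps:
w(z) = -√2*√z/2 (w(z) = -√(z + z)/2 = -√2*√z/2)
k = -3 (k = -6 + 3 = -3)
P(d, o) = 24 + 20*o (P(d, o) = 16 + 4*(5*o + 2) = 16 + 4*(2 + 5*o) = 16 + (8 + 20*o) = 24 + 20*o)
t(W, s) = 24 - 3*s - 10*√2*√W (t(W, s) = (24 + 20*(-√2*√W/2)) + s*(-3) = (24 - 10*√2*√W) - 3*s = 24 - 3*s - 10*√2*√W)
(195053 + t(228, 77)) + 193037 = (195053 + (24 - 3*77 - 10*√2*√228)) + 193037 = (195053 + (24 - 231 - 10*√2*2*√57)) + 193037 = (195053 + (24 - 231 - 20*√114)) + 193037 = (195053 + (-207 - 20*√114)) + 193037 = (194846 - 20*√114) + 193037 = 387883 - 20*√114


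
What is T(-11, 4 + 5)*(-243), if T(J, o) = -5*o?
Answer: 10935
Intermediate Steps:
T(-11, 4 + 5)*(-243) = -5*(4 + 5)*(-243) = -5*9*(-243) = -45*(-243) = 10935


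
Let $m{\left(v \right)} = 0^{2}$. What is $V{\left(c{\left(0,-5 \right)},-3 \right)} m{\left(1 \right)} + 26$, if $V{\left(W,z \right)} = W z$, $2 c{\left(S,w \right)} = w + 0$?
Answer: $26$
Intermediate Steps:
$c{\left(S,w \right)} = \frac{w}{2}$ ($c{\left(S,w \right)} = \frac{w + 0}{2} = \frac{w}{2}$)
$m{\left(v \right)} = 0$
$V{\left(c{\left(0,-5 \right)},-3 \right)} m{\left(1 \right)} + 26 = \frac{1}{2} \left(-5\right) \left(-3\right) 0 + 26 = \left(- \frac{5}{2}\right) \left(-3\right) 0 + 26 = \frac{15}{2} \cdot 0 + 26 = 0 + 26 = 26$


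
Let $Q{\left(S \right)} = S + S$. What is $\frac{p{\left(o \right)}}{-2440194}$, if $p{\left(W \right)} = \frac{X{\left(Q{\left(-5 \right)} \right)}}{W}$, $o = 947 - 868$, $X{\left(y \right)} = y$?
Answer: $\frac{5}{96387663} \approx 5.1874 \cdot 10^{-8}$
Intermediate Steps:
$Q{\left(S \right)} = 2 S$
$o = 79$
$p{\left(W \right)} = - \frac{10}{W}$ ($p{\left(W \right)} = \frac{2 \left(-5\right)}{W} = - \frac{10}{W}$)
$\frac{p{\left(o \right)}}{-2440194} = \frac{\left(-10\right) \frac{1}{79}}{-2440194} = \left(-10\right) \frac{1}{79} \left(- \frac{1}{2440194}\right) = \left(- \frac{10}{79}\right) \left(- \frac{1}{2440194}\right) = \frac{5}{96387663}$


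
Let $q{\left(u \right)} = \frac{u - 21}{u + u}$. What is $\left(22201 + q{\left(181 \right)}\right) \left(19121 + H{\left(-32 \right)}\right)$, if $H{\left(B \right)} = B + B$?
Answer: $\frac{76579811277}{181} \approx 4.2309 \cdot 10^{8}$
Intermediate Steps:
$q{\left(u \right)} = \frac{-21 + u}{2 u}$
$H{\left(B \right)} = 2 B$
$\left(22201 + q{\left(181 \right)}\right) \left(19121 + H{\left(-32 \right)}\right) = \left(22201 + \frac{-21 + 181}{2 \cdot 181}\right) \left(19121 + 2 \left(-32\right)\right) = \left(22201 + \frac{1}{2} \cdot \frac{1}{181} \cdot 160\right) \left(19121 - 64\right) = \left(22201 + \frac{80}{181}\right) 19057 = \frac{4018461}{181} \cdot 19057 = \frac{76579811277}{181}$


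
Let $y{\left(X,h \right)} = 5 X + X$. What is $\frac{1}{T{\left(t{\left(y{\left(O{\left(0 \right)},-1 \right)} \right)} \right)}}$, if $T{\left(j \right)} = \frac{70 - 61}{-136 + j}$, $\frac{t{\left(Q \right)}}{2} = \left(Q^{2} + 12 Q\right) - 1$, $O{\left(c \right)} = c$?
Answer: $- \frac{46}{3} \approx -15.333$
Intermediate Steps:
$y{\left(X,h \right)} = 6 X$
$t{\left(Q \right)} = -2 + 2 Q^{2} + 24 Q$ ($t{\left(Q \right)} = 2 \left(\left(Q^{2} + 12 Q\right) - 1\right) = 2 \left(-1 + Q^{2} + 12 Q\right) = -2 + 2 Q^{2} + 24 Q$)
$T{\left(j \right)} = \frac{9}{-136 + j}$
$\frac{1}{T{\left(t{\left(y{\left(O{\left(0 \right)},-1 \right)} \right)} \right)}} = \frac{1}{9 \frac{1}{-136 + \left(-2 + 2 \left(6 \cdot 0\right)^{2} + 24 \cdot 6 \cdot 0\right)}} = \frac{1}{9 \frac{1}{-136 + \left(-2 + 2 \cdot 0^{2} + 24 \cdot 0\right)}} = \frac{1}{9 \frac{1}{-136 + \left(-2 + 2 \cdot 0 + 0\right)}} = \frac{1}{9 \frac{1}{-136 + \left(-2 + 0 + 0\right)}} = \frac{1}{9 \frac{1}{-136 - 2}} = \frac{1}{9 \frac{1}{-138}} = \frac{1}{9 \left(- \frac{1}{138}\right)} = \frac{1}{- \frac{3}{46}} = - \frac{46}{3}$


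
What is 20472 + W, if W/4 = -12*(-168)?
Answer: 28536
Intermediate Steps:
W = 8064 (W = 4*(-12*(-168)) = 4*2016 = 8064)
20472 + W = 20472 + 8064 = 28536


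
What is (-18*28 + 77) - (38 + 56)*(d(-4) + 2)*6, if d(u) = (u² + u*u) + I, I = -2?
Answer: -18475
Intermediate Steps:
d(u) = -2 + 2*u² (d(u) = (u² + u*u) - 2 = (u² + u²) - 2 = 2*u² - 2 = -2 + 2*u²)
(-18*28 + 77) - (38 + 56)*(d(-4) + 2)*6 = (-18*28 + 77) - (38 + 56)*((-2 + 2*(-4)²) + 2)*6 = (-504 + 77) - 94*((-2 + 2*16) + 2)*6 = -427 - 94*((-2 + 32) + 2)*6 = -427 - 94*(30 + 2)*6 = -427 - 94*32*6 = -427 - 94*192 = -427 - 1*18048 = -427 - 18048 = -18475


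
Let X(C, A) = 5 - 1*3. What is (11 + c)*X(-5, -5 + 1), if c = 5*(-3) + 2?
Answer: -4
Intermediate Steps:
X(C, A) = 2 (X(C, A) = 5 - 3 = 2)
c = -13 (c = -15 + 2 = -13)
(11 + c)*X(-5, -5 + 1) = (11 - 13)*2 = -2*2 = -4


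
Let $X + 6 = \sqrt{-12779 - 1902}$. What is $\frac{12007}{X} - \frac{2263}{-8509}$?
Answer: $\frac{- 102153985 i + 2263 \sqrt{14681}}{8509 \left(\sqrt{14681} + 6 i\right)} \approx -4.6292 - 98.854 i$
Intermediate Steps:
$X = -6 + i \sqrt{14681}$ ($X = -6 + \sqrt{-12779 - 1902} = -6 + \sqrt{-14681} = -6 + i \sqrt{14681} \approx -6.0 + 121.17 i$)
$\frac{12007}{X} - \frac{2263}{-8509} = \frac{12007}{-6 + i \sqrt{14681}} - \frac{2263}{-8509} = \frac{12007}{-6 + i \sqrt{14681}} - - \frac{2263}{8509} = \frac{12007}{-6 + i \sqrt{14681}} + \frac{2263}{8509} = \frac{2263}{8509} + \frac{12007}{-6 + i \sqrt{14681}}$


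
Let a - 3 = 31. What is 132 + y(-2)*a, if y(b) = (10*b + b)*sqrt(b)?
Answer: 132 - 748*I*sqrt(2) ≈ 132.0 - 1057.8*I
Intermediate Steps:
a = 34 (a = 3 + 31 = 34)
y(b) = 11*b**(3/2) (y(b) = (11*b)*sqrt(b) = 11*b**(3/2))
132 + y(-2)*a = 132 + (11*(-2)**(3/2))*34 = 132 + (11*(-2*I*sqrt(2)))*34 = 132 - 22*I*sqrt(2)*34 = 132 - 748*I*sqrt(2)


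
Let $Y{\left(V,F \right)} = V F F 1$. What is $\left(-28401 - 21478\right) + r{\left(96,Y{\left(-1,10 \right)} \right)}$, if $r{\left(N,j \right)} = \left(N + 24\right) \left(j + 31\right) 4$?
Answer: $-82999$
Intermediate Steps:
$Y{\left(V,F \right)} = V F^{2}$ ($Y{\left(V,F \right)} = V F^{2} \cdot 1 = V F^{2}$)
$r{\left(N,j \right)} = 4 \left(24 + N\right) \left(31 + j\right)$ ($r{\left(N,j \right)} = \left(24 + N\right) \left(31 + j\right) 4 = 4 \left(24 + N\right) \left(31 + j\right)$)
$\left(-28401 - 21478\right) + r{\left(96,Y{\left(-1,10 \right)} \right)} = \left(-28401 - 21478\right) + \left(2976 + 96 \left(- 10^{2}\right) + 124 \cdot 96 + 4 \cdot 96 \left(- 10^{2}\right)\right) = -49879 + \left(2976 + 96 \left(\left(-1\right) 100\right) + 11904 + 4 \cdot 96 \left(\left(-1\right) 100\right)\right) = -49879 + \left(2976 + 96 \left(-100\right) + 11904 + 4 \cdot 96 \left(-100\right)\right) = -49879 + \left(2976 - 9600 + 11904 - 38400\right) = -49879 - 33120 = -82999$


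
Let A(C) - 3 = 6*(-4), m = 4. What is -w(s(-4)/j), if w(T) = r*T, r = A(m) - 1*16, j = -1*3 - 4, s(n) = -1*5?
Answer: 185/7 ≈ 26.429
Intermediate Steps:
s(n) = -5
A(C) = -21 (A(C) = 3 + 6*(-4) = 3 - 24 = -21)
j = -7 (j = -3 - 4 = -7)
r = -37 (r = -21 - 1*16 = -21 - 16 = -37)
w(T) = -37*T
-w(s(-4)/j) = -(-37)*(-5/(-7)) = -(-37)*(-5*(-1/7)) = -(-37)*5/7 = -1*(-185/7) = 185/7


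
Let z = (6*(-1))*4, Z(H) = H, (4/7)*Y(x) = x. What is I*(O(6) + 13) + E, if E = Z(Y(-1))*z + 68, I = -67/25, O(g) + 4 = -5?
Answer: 2482/25 ≈ 99.280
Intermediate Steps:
O(g) = -9 (O(g) = -4 - 5 = -9)
Y(x) = 7*x/4
I = -67/25 (I = -67*1/25 = -67/25 ≈ -2.6800)
z = -24 (z = -6*4 = -24)
E = 110 (E = ((7/4)*(-1))*(-24) + 68 = -7/4*(-24) + 68 = 42 + 68 = 110)
I*(O(6) + 13) + E = -67*(-9 + 13)/25 + 110 = -67/25*4 + 110 = -268/25 + 110 = 2482/25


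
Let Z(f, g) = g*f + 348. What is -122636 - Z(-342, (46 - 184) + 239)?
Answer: -88442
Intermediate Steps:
Z(f, g) = 348 + f*g (Z(f, g) = f*g + 348 = 348 + f*g)
-122636 - Z(-342, (46 - 184) + 239) = -122636 - (348 - 342*((46 - 184) + 239)) = -122636 - (348 - 342*(-138 + 239)) = -122636 - (348 - 342*101) = -122636 - (348 - 34542) = -122636 - 1*(-34194) = -122636 + 34194 = -88442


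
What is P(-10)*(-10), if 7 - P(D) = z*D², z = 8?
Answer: 7930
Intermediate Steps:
P(D) = 7 - 8*D²
P(-10)*(-10) = (7 - 8*(-10)²)*(-10) = (7 - 8*100)*(-10) = (7 - 800)*(-10) = -793*(-10) = 7930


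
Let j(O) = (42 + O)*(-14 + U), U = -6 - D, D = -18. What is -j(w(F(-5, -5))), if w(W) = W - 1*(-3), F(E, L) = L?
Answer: 80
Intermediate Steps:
U = 12 (U = -6 - 1*(-18) = -6 + 18 = 12)
w(W) = 3 + W (w(W) = W + 3 = 3 + W)
j(O) = -84 - 2*O (j(O) = (42 + O)*(-14 + 12) = (42 + O)*(-2) = -84 - 2*O)
-j(w(F(-5, -5))) = -(-84 - 2*(3 - 5)) = -(-84 - 2*(-2)) = -(-84 + 4) = -1*(-80) = 80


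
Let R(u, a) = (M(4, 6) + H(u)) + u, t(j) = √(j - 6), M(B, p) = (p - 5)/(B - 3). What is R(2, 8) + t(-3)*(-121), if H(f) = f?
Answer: 5 - 363*I ≈ 5.0 - 363.0*I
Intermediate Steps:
M(B, p) = (-5 + p)/(-3 + B)
t(j) = √(-6 + j)
R(u, a) = 1 + 2*u (R(u, a) = ((-5 + 6)/(-3 + 4) + u) + u = (1/1 + u) + u = (1*1 + u) + u = (1 + u) + u = 1 + 2*u)
R(2, 8) + t(-3)*(-121) = (1 + 2*2) + √(-6 - 3)*(-121) = (1 + 4) + √(-9)*(-121) = 5 + (3*I)*(-121) = 5 - 363*I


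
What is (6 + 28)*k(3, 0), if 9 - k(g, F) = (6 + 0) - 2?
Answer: 170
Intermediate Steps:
k(g, F) = 5 (k(g, F) = 9 - ((6 + 0) - 2) = 9 - (6 - 2) = 9 - 1*4 = 9 - 4 = 5)
(6 + 28)*k(3, 0) = (6 + 28)*5 = 34*5 = 170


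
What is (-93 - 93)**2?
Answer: 34596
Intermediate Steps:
(-93 - 93)**2 = (-186)**2 = 34596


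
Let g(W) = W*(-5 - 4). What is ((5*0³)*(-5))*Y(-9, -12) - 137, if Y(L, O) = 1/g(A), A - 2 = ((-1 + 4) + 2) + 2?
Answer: -137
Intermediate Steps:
A = 9 (A = 2 + (((-1 + 4) + 2) + 2) = 2 + ((3 + 2) + 2) = 2 + (5 + 2) = 2 + 7 = 9)
g(W) = -9*W (g(W) = W*(-9) = -9*W)
Y(L, O) = -1/81 (Y(L, O) = 1/(-9*9) = 1/(-81) = -1/81)
((5*0³)*(-5))*Y(-9, -12) - 137 = ((5*0³)*(-5))*(-1/81) - 137 = ((5*0)*(-5))*(-1/81) - 137 = (0*(-5))*(-1/81) - 137 = 0*(-1/81) - 137 = 0 - 137 = -137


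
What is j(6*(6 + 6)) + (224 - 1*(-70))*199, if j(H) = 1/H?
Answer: 4212433/72 ≈ 58506.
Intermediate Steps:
j(6*(6 + 6)) + (224 - 1*(-70))*199 = 1/(6*(6 + 6)) + (224 - 1*(-70))*199 = 1/(6*12) + (224 + 70)*199 = 1/72 + 294*199 = 1/72 + 58506 = 4212433/72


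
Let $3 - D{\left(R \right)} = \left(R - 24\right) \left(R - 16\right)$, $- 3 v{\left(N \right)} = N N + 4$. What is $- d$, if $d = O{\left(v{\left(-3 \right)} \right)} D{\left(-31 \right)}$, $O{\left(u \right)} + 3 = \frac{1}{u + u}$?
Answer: $- \frac{104571}{13} \approx -8043.9$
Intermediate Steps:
$v{\left(N \right)} = - \frac{4}{3} - \frac{N^{2}}{3}$ ($v{\left(N \right)} = - \frac{N N + 4}{3} = - \frac{N^{2} + 4}{3} = - \frac{4 + N^{2}}{3} = - \frac{4}{3} - \frac{N^{2}}{3}$)
$O{\left(u \right)} = -3 + \frac{1}{2 u}$ ($O{\left(u \right)} = -3 + \frac{1}{u + u} = -3 + \frac{1}{2 u}$)
$D{\left(R \right)} = 3 - \left(-24 + R\right) \left(-16 + R\right)$ ($D{\left(R \right)} = 3 - \left(R - 24\right) \left(R - 16\right) = 3 - \left(-24 + R\right) \left(-16 + R\right)$)
$d = \frac{104571}{13}$ ($d = \left(-3 + \frac{1}{2 \left(- \frac{4}{3} - \frac{\left(-3\right)^{2}}{3}\right)}\right) \left(-381 - \left(-31\right)^{2} + 40 \left(-31\right)\right) = \left(-3 + \frac{1}{2 \left(- \frac{4}{3} - 3\right)}\right) \left(-381 - 961 - 1240\right) = \left(-3 + \frac{1}{2 \left(- \frac{13}{3}\right)}\right) \left(-2582\right) = \left(-3 + \frac{1}{2} \left(- \frac{3}{13}\right)\right) \left(-2582\right) = \left(-3 - \frac{3}{26}\right) \left(-2582\right) = \left(- \frac{81}{26}\right) \left(-2582\right) = \frac{104571}{13} \approx 8043.9$)
$- d = \left(-1\right) \frac{104571}{13} = - \frac{104571}{13}$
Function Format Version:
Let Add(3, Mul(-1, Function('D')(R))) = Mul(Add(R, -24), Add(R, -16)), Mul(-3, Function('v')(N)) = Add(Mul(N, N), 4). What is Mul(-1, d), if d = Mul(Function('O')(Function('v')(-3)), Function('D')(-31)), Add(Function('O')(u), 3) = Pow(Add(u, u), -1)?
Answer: Rational(-104571, 13) ≈ -8043.9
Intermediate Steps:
Function('v')(N) = Add(Rational(-4, 3), Mul(Rational(-1, 3), Pow(N, 2))) (Function('v')(N) = Mul(Rational(-1, 3), Add(Mul(N, N), 4)) = Mul(Rational(-1, 3), Add(Pow(N, 2), 4)) = Mul(Rational(-1, 3), Add(4, Pow(N, 2))) = Add(Rational(-4, 3), Mul(Rational(-1, 3), Pow(N, 2))))
Function('O')(u) = Add(-3, Mul(Rational(1, 2), Pow(u, -1))) (Function('O')(u) = Add(-3, Pow(Add(u, u), -1)) = Add(-3, Pow(Mul(2, u), -1)) = Add(-3, Mul(Rational(1, 2), Pow(u, -1))))
Function('D')(R) = Add(3, Mul(-1, Add(-24, R), Add(-16, R))) (Function('D')(R) = Add(3, Mul(-1, Mul(Add(R, -24), Add(R, -16)))) = Add(3, Mul(-1, Mul(Add(-24, R), Add(-16, R)))) = Add(3, Mul(-1, Add(-24, R), Add(-16, R))))
d = Rational(104571, 13) (d = Mul(Add(-3, Mul(Rational(1, 2), Pow(Add(Rational(-4, 3), Mul(Rational(-1, 3), Pow(-3, 2))), -1))), Add(-381, Mul(-1, Pow(-31, 2)), Mul(40, -31))) = Mul(Add(-3, Mul(Rational(1, 2), Pow(Add(Rational(-4, 3), Mul(Rational(-1, 3), 9)), -1))), Add(-381, Mul(-1, 961), -1240)) = Mul(Add(-3, Mul(Rational(1, 2), Pow(Add(Rational(-4, 3), -3), -1))), Add(-381, -961, -1240)) = Mul(Add(-3, Mul(Rational(1, 2), Pow(Rational(-13, 3), -1))), -2582) = Mul(Add(-3, Mul(Rational(1, 2), Rational(-3, 13))), -2582) = Mul(Add(-3, Rational(-3, 26)), -2582) = Mul(Rational(-81, 26), -2582) = Rational(104571, 13) ≈ 8043.9)
Mul(-1, d) = Mul(-1, Rational(104571, 13)) = Rational(-104571, 13)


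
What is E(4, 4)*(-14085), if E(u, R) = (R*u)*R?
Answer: -901440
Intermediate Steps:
E(u, R) = u*R²
E(4, 4)*(-14085) = (4*4²)*(-14085) = (4*16)*(-14085) = 64*(-14085) = -901440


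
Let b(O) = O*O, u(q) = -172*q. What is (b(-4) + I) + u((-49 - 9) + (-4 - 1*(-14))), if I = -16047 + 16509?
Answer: 8734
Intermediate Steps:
b(O) = O²
I = 462
(b(-4) + I) + u((-49 - 9) + (-4 - 1*(-14))) = ((-4)² + 462) - 172*((-49 - 9) + (-4 - 1*(-14))) = (16 + 462) - 172*(-58 + (-4 + 14)) = 478 - 172*(-58 + 10) = 478 - 172*(-48) = 478 + 8256 = 8734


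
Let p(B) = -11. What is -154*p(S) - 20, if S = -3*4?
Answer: 1674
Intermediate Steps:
S = -12
-154*p(S) - 20 = -154*(-11) - 20 = 1694 - 20 = 1674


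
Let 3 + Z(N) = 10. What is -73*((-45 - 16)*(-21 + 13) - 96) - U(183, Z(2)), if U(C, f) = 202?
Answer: -28818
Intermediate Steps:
Z(N) = 7 (Z(N) = -3 + 10 = 7)
-73*((-45 - 16)*(-21 + 13) - 96) - U(183, Z(2)) = -73*((-45 - 16)*(-21 + 13) - 96) - 1*202 = -73*(-61*(-8) - 96) - 202 = -73*(488 - 96) - 202 = -73*392 - 202 = -28616 - 202 = -28818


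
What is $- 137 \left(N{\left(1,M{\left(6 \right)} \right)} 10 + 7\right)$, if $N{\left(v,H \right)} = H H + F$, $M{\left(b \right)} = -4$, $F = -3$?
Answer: $-18769$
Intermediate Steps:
$N{\left(v,H \right)} = -3 + H^{2}$ ($N{\left(v,H \right)} = H H - 3 = H^{2} - 3 = -3 + H^{2}$)
$- 137 \left(N{\left(1,M{\left(6 \right)} \right)} 10 + 7\right) = - 137 \left(\left(-3 + \left(-4\right)^{2}\right) 10 + 7\right) = - 137 \left(\left(-3 + 16\right) 10 + 7\right) = - 137 \left(13 \cdot 10 + 7\right) = - 137 \left(130 + 7\right) = \left(-137\right) 137 = -18769$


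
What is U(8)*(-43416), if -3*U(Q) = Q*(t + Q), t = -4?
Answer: 463104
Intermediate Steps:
U(Q) = -Q*(-4 + Q)/3
U(8)*(-43416) = ((⅓)*8*(4 - 1*8))*(-43416) = ((⅓)*8*(4 - 8))*(-43416) = ((⅓)*8*(-4))*(-43416) = -32/3*(-43416) = 463104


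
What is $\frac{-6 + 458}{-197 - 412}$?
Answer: $- \frac{452}{609} \approx -0.7422$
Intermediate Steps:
$\frac{-6 + 458}{-197 - 412} = \frac{452}{-197 - 412} = \frac{452}{-609} = 452 \left(- \frac{1}{609}\right) = - \frac{452}{609}$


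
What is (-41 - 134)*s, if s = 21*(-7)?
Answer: 25725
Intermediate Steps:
s = -147
(-41 - 134)*s = (-41 - 134)*(-147) = -175*(-147) = 25725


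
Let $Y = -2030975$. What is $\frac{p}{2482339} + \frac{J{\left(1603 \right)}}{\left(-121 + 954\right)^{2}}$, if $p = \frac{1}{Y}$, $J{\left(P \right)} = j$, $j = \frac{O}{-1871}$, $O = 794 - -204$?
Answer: $- \frac{5031486611890269}{6545298514249625367475} \approx -7.6872 \cdot 10^{-7}$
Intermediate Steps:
$O = 998$ ($O = 794 + 204 = 998$)
$j = - \frac{998}{1871}$ ($j = \frac{998}{-1871} = 998 \left(- \frac{1}{1871}\right) = - \frac{998}{1871} \approx -0.5334$)
$J{\left(P \right)} = - \frac{998}{1871}$
$p = - \frac{1}{2030975}$ ($p = \frac{1}{-2030975} = - \frac{1}{2030975} \approx -4.9237 \cdot 10^{-7}$)
$\frac{p}{2482339} + \frac{J{\left(1603 \right)}}{\left(-121 + 954\right)^{2}} = - \frac{1}{2030975 \cdot 2482339} - \frac{998}{1871 \left(-121 + 954\right)^{2}} = \left(- \frac{1}{2030975}\right) \frac{1}{2482339} - \frac{998}{1871 \cdot 833^{2}} = - \frac{1}{5041568450525} - \frac{998}{1871 \cdot 693889} = - \frac{1}{5041568450525} - \frac{998}{1298266319} = - \frac{5031486611890269}{6545298514249625367475}$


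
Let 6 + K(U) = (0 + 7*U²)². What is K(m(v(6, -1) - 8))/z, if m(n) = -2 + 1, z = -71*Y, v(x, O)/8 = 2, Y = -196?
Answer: 43/13916 ≈ 0.0030900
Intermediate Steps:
v(x, O) = 16 (v(x, O) = 8*2 = 16)
z = 13916 (z = -71*(-196) = 13916)
m(n) = -1
K(U) = -6 + 49*U⁴ (K(U) = -6 + (0 + 7*U²)² = -6 + (7*U²)² = -6 + 49*U⁴)
K(m(v(6, -1) - 8))/z = (-6 + 49*(-1)⁴)/13916 = (-6 + 49*1)*(1/13916) = (-6 + 49)*(1/13916) = 43*(1/13916) = 43/13916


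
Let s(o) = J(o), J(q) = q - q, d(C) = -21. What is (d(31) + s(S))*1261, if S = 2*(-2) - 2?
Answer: -26481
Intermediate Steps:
S = -6 (S = -4 - 2 = -6)
J(q) = 0
s(o) = 0
(d(31) + s(S))*1261 = (-21 + 0)*1261 = -21*1261 = -26481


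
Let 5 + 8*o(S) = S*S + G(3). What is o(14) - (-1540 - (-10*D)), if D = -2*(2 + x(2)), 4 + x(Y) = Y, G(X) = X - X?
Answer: 12511/8 ≈ 1563.9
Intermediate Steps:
G(X) = 0
x(Y) = -4 + Y
D = 0 (D = -2*(2 + (-4 + 2)) = -2*(2 - 2) = -2*0 = 0)
o(S) = -5/8 + S²/8 (o(S) = -5/8 + (S*S + 0)/8 = -5/8 + (S² + 0)/8 = -5/8 + S²/8)
o(14) - (-1540 - (-10*D)) = (-5/8 + (⅛)*14²) - (-1540 - (-10*0)) = (-5/8 + (⅛)*196) - (-1540 - 0) = (-5/8 + 49/2) - (-1540 - 1*0) = 191/8 - (-1540 + 0) = 191/8 - 1*(-1540) = 191/8 + 1540 = 12511/8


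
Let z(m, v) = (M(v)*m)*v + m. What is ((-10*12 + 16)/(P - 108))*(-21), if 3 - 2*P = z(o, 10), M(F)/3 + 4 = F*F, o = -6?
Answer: 208/813 ≈ 0.25584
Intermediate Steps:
M(F) = -12 + 3*F² (M(F) = -12 + 3*(F*F) = -12 + 3*F²)
z(m, v) = m + m*v*(-12 + 3*v²) (z(m, v) = ((-12 + 3*v²)*m)*v + m = (m*(-12 + 3*v²))*v + m = m*v*(-12 + 3*v²) + m = m + m*v*(-12 + 3*v²))
P = 17289/2 (P = 3/2 - (-3)*(1 + 3*10*(-4 + 10²)) = 3/2 - (-3)*(1 + 3*10*(-4 + 100)) = 3/2 - (-3)*(1 + 3*10*96) = 3/2 - (-3)*(1 + 2880) = 3/2 - (-3)*2881 = 3/2 - ½*(-17286) = 3/2 + 8643 = 17289/2 ≈ 8644.5)
((-10*12 + 16)/(P - 108))*(-21) = ((-10*12 + 16)/(17289/2 - 108))*(-21) = ((-120 + 16)/(17073/2))*(-21) = -104*2/17073*(-21) = -208/17073*(-21) = 208/813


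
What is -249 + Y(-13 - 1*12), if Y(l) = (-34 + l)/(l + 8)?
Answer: -4174/17 ≈ -245.53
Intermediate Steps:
Y(l) = (-34 + l)/(8 + l)
-249 + Y(-13 - 1*12) = -249 + (-34 + (-13 - 1*12))/(8 + (-13 - 1*12)) = -249 + (-34 + (-13 - 12))/(8 + (-13 - 12)) = -249 + (-34 - 25)/(8 - 25) = -249 - 59/(-17) = -249 - 1/17*(-59) = -249 + 59/17 = -4174/17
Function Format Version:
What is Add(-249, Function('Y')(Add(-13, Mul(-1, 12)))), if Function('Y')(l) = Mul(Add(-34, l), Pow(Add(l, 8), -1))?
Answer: Rational(-4174, 17) ≈ -245.53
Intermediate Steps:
Function('Y')(l) = Mul(Pow(Add(8, l), -1), Add(-34, l)) (Function('Y')(l) = Mul(Add(-34, l), Pow(Add(8, l), -1)) = Mul(Pow(Add(8, l), -1), Add(-34, l)))
Add(-249, Function('Y')(Add(-13, Mul(-1, 12)))) = Add(-249, Mul(Pow(Add(8, Add(-13, Mul(-1, 12))), -1), Add(-34, Add(-13, Mul(-1, 12))))) = Add(-249, Mul(Pow(Add(8, Add(-13, -12)), -1), Add(-34, Add(-13, -12)))) = Add(-249, Mul(Pow(Add(8, -25), -1), Add(-34, -25))) = Add(-249, Mul(Pow(-17, -1), -59)) = Add(-249, Mul(Rational(-1, 17), -59)) = Add(-249, Rational(59, 17)) = Rational(-4174, 17)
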